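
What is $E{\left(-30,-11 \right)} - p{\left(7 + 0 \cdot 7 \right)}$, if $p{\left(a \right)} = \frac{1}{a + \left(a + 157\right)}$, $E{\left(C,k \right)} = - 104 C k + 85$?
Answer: $- \frac{5854186}{171} \approx -34235.0$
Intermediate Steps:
$E{\left(C,k \right)} = 85 - 104 C k$ ($E{\left(C,k \right)} = - 104 C k + 85 = 85 - 104 C k$)
$p{\left(a \right)} = \frac{1}{157 + 2 a}$ ($p{\left(a \right)} = \frac{1}{a + \left(157 + a\right)} = \frac{1}{157 + 2 a}$)
$E{\left(-30,-11 \right)} - p{\left(7 + 0 \cdot 7 \right)} = \left(85 - \left(-3120\right) \left(-11\right)\right) - \frac{1}{157 + 2 \left(7 + 0 \cdot 7\right)} = \left(85 - 34320\right) - \frac{1}{157 + 2 \left(7 + 0\right)} = -34235 - \frac{1}{157 + 2 \cdot 7} = -34235 - \frac{1}{157 + 14} = -34235 - \frac{1}{171} = - \frac{5854186}{171}$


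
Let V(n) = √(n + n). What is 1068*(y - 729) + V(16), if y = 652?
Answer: -82236 + 4*√2 ≈ -82230.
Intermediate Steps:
V(n) = √2*√n (V(n) = √(2*n) = √2*√n)
1068*(y - 729) + V(16) = 1068*(652 - 729) + √2*√16 = 1068*(-77) + √2*4 = -82236 + 4*√2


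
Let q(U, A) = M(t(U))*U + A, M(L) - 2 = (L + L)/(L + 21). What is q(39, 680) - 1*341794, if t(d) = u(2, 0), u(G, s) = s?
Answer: -341036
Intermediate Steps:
t(d) = 0
M(L) = 2 + 2*L/(21 + L) (M(L) = 2 + (L + L)/(L + 21) = 2 + (2*L)/(21 + L) = 2 + 2*L/(21 + L))
q(U, A) = A + 2*U (q(U, A) = (2*(21 + 2*0)/(21 + 0))*U + A = (2*(21 + 0)/21)*U + A = (2*(1/21)*21)*U + A = 2*U + A = A + 2*U)
q(39, 680) - 1*341794 = (680 + 2*39) - 1*341794 = (680 + 78) - 341794 = 758 - 341794 = -341036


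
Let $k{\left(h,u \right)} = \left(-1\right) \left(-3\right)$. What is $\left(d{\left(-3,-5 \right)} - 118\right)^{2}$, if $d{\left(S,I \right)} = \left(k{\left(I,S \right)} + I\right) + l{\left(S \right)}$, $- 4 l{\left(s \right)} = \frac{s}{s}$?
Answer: $\frac{231361}{16} \approx 14460.0$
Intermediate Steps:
$l{\left(s \right)} = - \frac{1}{4}$ ($l{\left(s \right)} = - \frac{s \frac{1}{s}}{4} = \left(- \frac{1}{4}\right) 1 = - \frac{1}{4}$)
$k{\left(h,u \right)} = 3$
$d{\left(S,I \right)} = \frac{11}{4} + I$ ($d{\left(S,I \right)} = \left(3 + I\right) - \frac{1}{4} = \frac{11}{4} + I$)
$\left(d{\left(-3,-5 \right)} - 118\right)^{2} = \left(\left(\frac{11}{4} - 5\right) - 118\right)^{2} = \left(- \frac{9}{4} - 118\right)^{2} = \left(- \frac{481}{4}\right)^{2} = \frac{231361}{16}$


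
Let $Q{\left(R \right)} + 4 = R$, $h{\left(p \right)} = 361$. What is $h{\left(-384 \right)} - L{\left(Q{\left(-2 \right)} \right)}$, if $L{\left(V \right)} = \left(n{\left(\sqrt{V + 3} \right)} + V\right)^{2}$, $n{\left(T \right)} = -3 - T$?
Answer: $283 - 18 i \sqrt{3} \approx 283.0 - 31.177 i$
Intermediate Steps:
$Q{\left(R \right)} = -4 + R$
$L{\left(V \right)} = \left(-3 + V - \sqrt{3 + V}\right)^{2}$ ($L{\left(V \right)} = \left(\left(-3 - \sqrt{V + 3}\right) + V\right)^{2} = \left(\left(-3 - \sqrt{3 + V}\right) + V\right)^{2} = \left(-3 + V - \sqrt{3 + V}\right)^{2}$)
$h{\left(-384 \right)} - L{\left(Q{\left(-2 \right)} \right)} = 361 - \left(3 + \sqrt{3 - 6} - \left(-4 - 2\right)\right)^{2} = 361 - \left(3 + \sqrt{3 - 6} - -6\right)^{2} = 361 - \left(3 + \sqrt{-3} + 6\right)^{2} = 361 - \left(3 + i \sqrt{3} + 6\right)^{2} = 361 - \left(9 + i \sqrt{3}\right)^{2}$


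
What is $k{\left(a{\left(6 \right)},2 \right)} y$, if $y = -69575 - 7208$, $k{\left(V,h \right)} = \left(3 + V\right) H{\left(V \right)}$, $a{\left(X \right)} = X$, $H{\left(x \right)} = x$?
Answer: $-4146282$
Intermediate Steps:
$k{\left(V,h \right)} = V \left(3 + V\right)$ ($k{\left(V,h \right)} = \left(3 + V\right) V = V \left(3 + V\right)$)
$y = -76783$ ($y = -69575 - 7208 = -76783$)
$k{\left(a{\left(6 \right)},2 \right)} y = 6 \left(3 + 6\right) \left(-76783\right) = 6 \cdot 9 \left(-76783\right) = 54 \left(-76783\right) = -4146282$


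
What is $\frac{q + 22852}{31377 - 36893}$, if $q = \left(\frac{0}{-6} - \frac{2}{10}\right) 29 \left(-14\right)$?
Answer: $- \frac{57333}{13790} \approx -4.1576$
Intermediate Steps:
$q = \frac{406}{5}$ ($q = \left(0 \left(- \frac{1}{6}\right) - \frac{1}{5}\right) 29 \left(-14\right) = \left(0 - \frac{1}{5}\right) 29 \left(-14\right) = \left(- \frac{1}{5}\right) 29 \left(-14\right) = \left(- \frac{29}{5}\right) \left(-14\right) = \frac{406}{5} \approx 81.2$)
$\frac{q + 22852}{31377 - 36893} = \frac{\frac{406}{5} + 22852}{31377 - 36893} = \frac{114666}{5 \left(-5516\right)} = \frac{114666}{5} \left(- \frac{1}{5516}\right) = - \frac{57333}{13790}$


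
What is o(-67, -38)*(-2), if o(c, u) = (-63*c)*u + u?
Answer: 320872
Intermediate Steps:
o(c, u) = u - 63*c*u (o(c, u) = -63*c*u + u = u - 63*c*u)
o(-67, -38)*(-2) = -38*(1 - 63*(-67))*(-2) = -38*(1 + 4221)*(-2) = -38*4222*(-2) = -160436*(-2) = 320872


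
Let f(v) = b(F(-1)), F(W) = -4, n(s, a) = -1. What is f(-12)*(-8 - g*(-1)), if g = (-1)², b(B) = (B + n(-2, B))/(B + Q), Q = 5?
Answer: 35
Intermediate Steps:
b(B) = (-1 + B)/(5 + B) (b(B) = (B - 1)/(B + 5) = (-1 + B)/(5 + B))
f(v) = -5 (f(v) = (-1 - 4)/(5 - 4) = -5/1 = 1*(-5) = -5)
g = 1
f(-12)*(-8 - g*(-1)) = -5*(-8 - 1*1*(-1)) = -5*(-8 - 1*(-1)) = -5*(-8 + 1) = -5*(-7) = 35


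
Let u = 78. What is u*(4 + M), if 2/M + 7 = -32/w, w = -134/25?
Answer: 3692/23 ≈ 160.52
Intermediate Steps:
w = -134/25 (w = -134*1/25 = -134/25 ≈ -5.3600)
M = -134/69 (M = 2/(-7 - 32/(-134/25)) = 2/(-7 - 32*(-25/134)) = 2/(-7 + 400/67) = 2/(-69/67) = 2*(-67/69) = -134/69 ≈ -1.9420)
u*(4 + M) = 78*(4 - 134/69) = 78*(142/69) = 3692/23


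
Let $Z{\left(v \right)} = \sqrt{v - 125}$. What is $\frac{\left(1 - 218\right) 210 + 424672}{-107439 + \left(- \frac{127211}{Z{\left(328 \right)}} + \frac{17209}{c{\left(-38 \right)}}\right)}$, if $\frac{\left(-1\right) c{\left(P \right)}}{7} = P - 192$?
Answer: $- \frac{180084217319451340}{50679003063932057} + \frac{1050474544499800 \sqrt{203}}{50679003063932057} \approx -3.2581$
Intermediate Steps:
$Z{\left(v \right)} = \sqrt{-125 + v}$
$c{\left(P \right)} = 1344 - 7 P$ ($c{\left(P \right)} = - 7 \left(P - 192\right) = - 7 \left(-192 + P\right) = 1344 - 7 P$)
$\frac{\left(1 - 218\right) 210 + 424672}{-107439 + \left(- \frac{127211}{Z{\left(328 \right)}} + \frac{17209}{c{\left(-38 \right)}}\right)} = \frac{\left(1 - 218\right) 210 + 424672}{-107439 + \left(- \frac{127211}{\sqrt{-125 + 328}} + \frac{17209}{1344 - -266}\right)} = \frac{\left(-217\right) 210 + 424672}{-107439 + \left(- \frac{127211}{\sqrt{203}} + \frac{17209}{1344 + 266}\right)} = \frac{-45570 + 424672}{-107439 + \left(- 127211 \frac{\sqrt{203}}{203} + \frac{17209}{1610}\right)} = \frac{379102}{-107439 + \left(- \frac{18173 \sqrt{203}}{29} + 17209 \cdot \frac{1}{1610}\right)} = \frac{379102}{-107439 + \left(- \frac{18173 \sqrt{203}}{29} + \frac{17209}{1610}\right)} = \frac{379102}{-107439 + \left(\frac{17209}{1610} - \frac{18173 \sqrt{203}}{29}\right)} = \frac{379102}{- \frac{172959581}{1610} - \frac{18173 \sqrt{203}}{29}}$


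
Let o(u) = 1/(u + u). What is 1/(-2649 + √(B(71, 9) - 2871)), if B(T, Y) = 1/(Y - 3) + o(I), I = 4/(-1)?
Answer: -63576/168481727 - 2*I*√413418/168481727 ≈ -0.00037735 - 7.6326e-6*I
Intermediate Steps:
I = -4 (I = 4*(-1) = -4)
o(u) = 1/(2*u)
B(T, Y) = -⅛ + 1/(-3 + Y) (B(T, Y) = 1/(Y - 3) + (½)/(-4) = 1/(-3 + Y) + (½)*(-¼) = 1/(-3 + Y) - ⅛ = -⅛ + 1/(-3 + Y))
1/(-2649 + √(B(71, 9) - 2871)) = 1/(-2649 + √((11 - 1*9)/(8*(-3 + 9)) - 2871)) = 1/(-2649 + √((⅛)*(11 - 9)/6 - 2871)) = 1/(-2649 + √((⅛)*(⅙)*2 - 2871)) = 1/(-2649 + √(1/24 - 2871)) = 1/(-2649 + √(-68903/24)) = 1/(-2649 + I*√413418/12)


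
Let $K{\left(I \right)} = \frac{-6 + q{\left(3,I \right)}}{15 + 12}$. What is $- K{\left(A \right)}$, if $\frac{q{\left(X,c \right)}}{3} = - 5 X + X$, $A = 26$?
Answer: $\frac{14}{9} \approx 1.5556$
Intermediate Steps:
$q{\left(X,c \right)} = - 12 X$ ($q{\left(X,c \right)} = 3 \left(- 5 X + X\right) = 3 \left(- 4 X\right) = - 12 X$)
$K{\left(I \right)} = - \frac{14}{9}$ ($K{\left(I \right)} = \frac{-6 - 36}{15 + 12} = \frac{-6 - 36}{27} = \left(-42\right) \frac{1}{27} = - \frac{14}{9}$)
$- K{\left(A \right)} = \left(-1\right) \left(- \frac{14}{9}\right) = \frac{14}{9}$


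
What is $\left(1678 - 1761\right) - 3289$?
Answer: $-3372$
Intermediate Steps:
$\left(1678 - 1761\right) - 3289 = -83 - 3289 = -3372$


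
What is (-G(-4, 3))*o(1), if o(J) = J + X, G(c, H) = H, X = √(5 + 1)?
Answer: -3 - 3*√6 ≈ -10.348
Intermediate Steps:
X = √6 ≈ 2.4495
o(J) = J + √6
(-G(-4, 3))*o(1) = (-1*3)*(1 + √6) = -3*(1 + √6) = -3 - 3*√6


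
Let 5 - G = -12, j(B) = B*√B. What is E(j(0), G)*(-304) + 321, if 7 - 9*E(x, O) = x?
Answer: 761/9 ≈ 84.556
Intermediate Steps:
j(B) = B^(3/2)
G = 17 (G = 5 - 1*(-12) = 5 + 12 = 17)
E(x, O) = 7/9 - x/9
E(j(0), G)*(-304) + 321 = (7/9 - 0^(3/2)/9)*(-304) + 321 = (7/9 - ⅑*0)*(-304) + 321 = (7/9 + 0)*(-304) + 321 = (7/9)*(-304) + 321 = -2128/9 + 321 = 761/9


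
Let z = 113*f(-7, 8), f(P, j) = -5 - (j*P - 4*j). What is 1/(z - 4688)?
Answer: 1/4691 ≈ 0.00021317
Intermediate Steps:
f(P, j) = -5 + 4*j - P*j (f(P, j) = -5 - (P*j - 4*j) = -5 - (-4*j + P*j) = -5 + (4*j - P*j) = -5 + 4*j - P*j)
z = 9379 (z = 113*(-5 + 4*8 - 1*(-7)*8) = 113*(-5 + 32 + 56) = 113*83 = 9379)
1/(z - 4688) = 1/(9379 - 4688) = 1/4691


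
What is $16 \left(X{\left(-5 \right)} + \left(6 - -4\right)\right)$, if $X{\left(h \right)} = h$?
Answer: $80$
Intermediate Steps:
$16 \left(X{\left(-5 \right)} + \left(6 - -4\right)\right) = 16 \left(-5 + \left(6 - -4\right)\right) = 16 \left(-5 + \left(6 + 4\right)\right) = 16 \left(-5 + 10\right) = 16 \cdot 5 = 80$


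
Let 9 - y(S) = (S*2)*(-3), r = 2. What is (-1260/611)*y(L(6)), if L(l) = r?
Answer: -26460/611 ≈ -43.306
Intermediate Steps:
L(l) = 2
y(S) = 9 + 6*S (y(S) = 9 - S*2*(-3) = 9 - 2*S*(-3) = 9 - (-6)*S = 9 + 6*S)
(-1260/611)*y(L(6)) = (-1260/611)*(9 + 6*2) = (-1260*1/611)*(9 + 12) = -1260/611*21 = -26460/611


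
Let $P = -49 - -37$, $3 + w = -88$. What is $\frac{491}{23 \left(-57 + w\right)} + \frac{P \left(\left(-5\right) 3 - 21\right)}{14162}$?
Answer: $- \frac{2741507}{24103724} \approx -0.11374$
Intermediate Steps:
$w = -91$ ($w = -3 - 88 = -91$)
$P = -12$ ($P = -49 + 37 = -12$)
$\frac{491}{23 \left(-57 + w\right)} + \frac{P \left(\left(-5\right) 3 - 21\right)}{14162} = \frac{491}{23 \left(-57 - 91\right)} + \frac{\left(-12\right) \left(\left(-5\right) 3 - 21\right)}{14162} = \frac{491}{23 \left(-148\right)} + - 12 \left(-15 - 21\right) \frac{1}{14162} = \frac{491}{-3404} + \left(-12\right) \left(-36\right) \frac{1}{14162} = 491 \left(- \frac{1}{3404}\right) + 432 \cdot \frac{1}{14162} = - \frac{491}{3404} + \frac{216}{7081} = - \frac{2741507}{24103724}$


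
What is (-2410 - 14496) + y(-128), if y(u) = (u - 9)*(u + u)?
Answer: 18166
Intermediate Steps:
y(u) = 2*u*(-9 + u) (y(u) = (-9 + u)*(2*u) = 2*u*(-9 + u))
(-2410 - 14496) + y(-128) = (-2410 - 14496) + 2*(-128)*(-9 - 128) = -16906 + 2*(-128)*(-137) = -16906 + 35072 = 18166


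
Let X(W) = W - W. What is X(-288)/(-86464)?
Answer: 0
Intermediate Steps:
X(W) = 0
X(-288)/(-86464) = 0/(-86464) = 0*(-1/86464) = 0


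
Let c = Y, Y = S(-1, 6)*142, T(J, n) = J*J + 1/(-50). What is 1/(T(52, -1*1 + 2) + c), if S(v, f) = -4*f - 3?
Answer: -50/56501 ≈ -0.00088494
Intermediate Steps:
S(v, f) = -3 - 4*f
T(J, n) = -1/50 + J² (T(J, n) = J² - 1/50 = -1/50 + J²)
Y = -3834 (Y = (-3 - 4*6)*142 = (-3 - 24)*142 = -27*142 = -3834)
c = -3834
1/(T(52, -1*1 + 2) + c) = 1/((-1/50 + 52²) - 3834) = 1/((-1/50 + 2704) - 3834) = 1/(135199/50 - 3834) = 1/(-56501/50) = -50/56501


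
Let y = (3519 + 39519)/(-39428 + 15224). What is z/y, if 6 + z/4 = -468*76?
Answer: 191340688/2391 ≈ 80025.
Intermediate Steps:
z = -142296 (z = -24 + 4*(-468*76) = -24 + 4*(-35568) = -24 - 142272 = -142296)
y = -7173/4034 (y = 43038/(-24204) = 43038*(-1/24204) = -7173/4034 ≈ -1.7781)
z/y = -142296/(-7173/4034) = -142296*(-4034/7173) = 191340688/2391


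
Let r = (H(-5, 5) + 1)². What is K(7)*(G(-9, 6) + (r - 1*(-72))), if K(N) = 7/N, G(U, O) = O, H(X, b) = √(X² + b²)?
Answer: 129 + 10*√2 ≈ 143.14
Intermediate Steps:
r = (1 + 5*√2)² (r = (√((-5)² + 5²) + 1)² = (√(25 + 25) + 1)² = (√50 + 1)² = (5*√2 + 1)² = (1 + 5*√2)² ≈ 65.142)
K(7)*(G(-9, 6) + (r - 1*(-72))) = (7/7)*(6 + ((51 + 10*√2) - 1*(-72))) = (7*(⅐))*(6 + ((51 + 10*√2) + 72)) = 1*(6 + (123 + 10*√2)) = 1*(129 + 10*√2) = 129 + 10*√2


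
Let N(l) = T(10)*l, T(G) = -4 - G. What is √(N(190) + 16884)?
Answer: 4*√889 ≈ 119.26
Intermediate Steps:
N(l) = -14*l (N(l) = (-4 - 1*10)*l = (-4 - 10)*l = -14*l)
√(N(190) + 16884) = √(-14*190 + 16884) = √(-2660 + 16884) = √14224 = 4*√889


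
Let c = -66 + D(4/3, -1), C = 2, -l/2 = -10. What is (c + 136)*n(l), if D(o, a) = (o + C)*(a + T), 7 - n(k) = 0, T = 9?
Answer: 2030/3 ≈ 676.67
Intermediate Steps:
l = 20 (l = -2*(-10) = 20)
n(k) = 7 (n(k) = 7 - 1*0 = 7 + 0 = 7)
D(o, a) = (2 + o)*(9 + a) (D(o, a) = (o + 2)*(a + 9) = (2 + o)*(9 + a))
c = -118/3 (c = -66 + (18 + 2*(-1) + 9*(4/3) - 4/3) = -66 + (18 - 2 + 9*(4*(1/3)) - 4/3) = -66 + (18 - 2 + 9*(4/3) - 1*4/3) = -66 + (18 - 2 + 12 - 4/3) = -66 + 80/3 = -118/3 ≈ -39.333)
(c + 136)*n(l) = (-118/3 + 136)*7 = (290/3)*7 = 2030/3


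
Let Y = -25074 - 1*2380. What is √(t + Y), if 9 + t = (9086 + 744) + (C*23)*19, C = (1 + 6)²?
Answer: 6*√105 ≈ 61.482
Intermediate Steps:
C = 49 (C = 7² = 49)
Y = -27454 (Y = -25074 - 2380 = -27454)
t = 31234 (t = -9 + ((9086 + 744) + (49*23)*19) = -9 + (9830 + 1127*19) = -9 + (9830 + 21413) = -9 + 31243 = 31234)
√(t + Y) = √(31234 - 27454) = √3780 = 6*√105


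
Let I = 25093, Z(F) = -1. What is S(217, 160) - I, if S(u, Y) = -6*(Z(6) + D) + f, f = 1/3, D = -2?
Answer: -75224/3 ≈ -25075.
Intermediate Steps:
f = ⅓ ≈ 0.33333
S(u, Y) = 55/3 (S(u, Y) = -6*(-1 - 2) + ⅓ = -6*(-3) + ⅓ = 18 + ⅓ = 55/3)
S(217, 160) - I = 55/3 - 1*25093 = 55/3 - 25093 = -75224/3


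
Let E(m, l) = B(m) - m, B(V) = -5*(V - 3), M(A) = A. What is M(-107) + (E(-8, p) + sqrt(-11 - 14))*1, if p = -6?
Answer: -44 + 5*I ≈ -44.0 + 5.0*I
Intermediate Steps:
B(V) = 15 - 5*V (B(V) = -5*(-3 + V) = 15 - 5*V)
E(m, l) = 15 - 6*m (E(m, l) = (15 - 5*m) - m = 15 - 6*m)
M(-107) + (E(-8, p) + sqrt(-11 - 14))*1 = -107 + ((15 - 6*(-8)) + sqrt(-11 - 14))*1 = -107 + ((15 + 48) + sqrt(-25))*1 = -107 + (63 + 5*I)*1 = -107 + (63 + 5*I) = -44 + 5*I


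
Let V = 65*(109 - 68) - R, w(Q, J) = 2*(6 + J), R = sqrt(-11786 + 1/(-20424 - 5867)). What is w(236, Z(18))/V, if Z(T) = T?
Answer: 1681572360/93517231601 + 24*I*sqrt(8146679828557)/93517231601 ≈ 0.017981 + 0.0007325*I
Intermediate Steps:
R = I*sqrt(8146679828557)/26291 (R = sqrt(-11786 + 1/(-26291)) = sqrt(-11786 - 1/26291) = sqrt(-309865727/26291) = I*sqrt(8146679828557)/26291 ≈ 108.56*I)
w(Q, J) = 12 + 2*J
V = 2665 - I*sqrt(8146679828557)/26291 (V = 65*(109 - 68) - I*sqrt(8146679828557)/26291 = 65*41 - I*sqrt(8146679828557)/26291 = 2665 - I*sqrt(8146679828557)/26291 ≈ 2665.0 - 108.56*I)
w(236, Z(18))/V = (12 + 2*18)/(2665 - I*sqrt(8146679828557)/26291) = (12 + 36)/(2665 - I*sqrt(8146679828557)/26291) = 48/(2665 - I*sqrt(8146679828557)/26291)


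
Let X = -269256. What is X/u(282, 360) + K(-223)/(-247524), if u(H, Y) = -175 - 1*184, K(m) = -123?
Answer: 22215788767/29620372 ≈ 750.02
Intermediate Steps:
u(H, Y) = -359 (u(H, Y) = -175 - 184 = -359)
X/u(282, 360) + K(-223)/(-247524) = -269256/(-359) - 123/(-247524) = -269256*(-1/359) - 123*(-1/247524) = 269256/359 + 41/82508 = 22215788767/29620372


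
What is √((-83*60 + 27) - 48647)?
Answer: 20*I*√134 ≈ 231.52*I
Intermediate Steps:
√((-83*60 + 27) - 48647) = √((-4980 + 27) - 48647) = √(-4953 - 48647) = √(-53600) = 20*I*√134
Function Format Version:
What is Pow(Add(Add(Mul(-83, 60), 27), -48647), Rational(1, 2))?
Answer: Mul(20, I, Pow(134, Rational(1, 2))) ≈ Mul(231.52, I)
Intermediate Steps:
Pow(Add(Add(Mul(-83, 60), 27), -48647), Rational(1, 2)) = Pow(Add(Add(-4980, 27), -48647), Rational(1, 2)) = Pow(Add(-4953, -48647), Rational(1, 2)) = Pow(-53600, Rational(1, 2)) = Mul(20, I, Pow(134, Rational(1, 2)))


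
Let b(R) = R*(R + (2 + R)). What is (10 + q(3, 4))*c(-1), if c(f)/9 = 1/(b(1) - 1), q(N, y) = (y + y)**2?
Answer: 222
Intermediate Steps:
b(R) = R*(2 + 2*R)
q(N, y) = 4*y**2 (q(N, y) = (2*y)**2 = 4*y**2)
c(f) = 3 (c(f) = 9/(2*1*(1 + 1) - 1) = 9/(2*1*2 - 1) = 9/(4 - 1) = 9/3 = 9*(1/3) = 3)
(10 + q(3, 4))*c(-1) = (10 + 4*4**2)*3 = (10 + 4*16)*3 = (10 + 64)*3 = 74*3 = 222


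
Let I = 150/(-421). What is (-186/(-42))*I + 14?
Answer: 36608/2947 ≈ 12.422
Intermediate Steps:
I = -150/421 (I = 150*(-1/421) = -150/421 ≈ -0.35629)
(-186/(-42))*I + 14 = -186/(-42)*(-150/421) + 14 = -186*(-1/42)*(-150/421) + 14 = (31/7)*(-150/421) + 14 = -4650/2947 + 14 = 36608/2947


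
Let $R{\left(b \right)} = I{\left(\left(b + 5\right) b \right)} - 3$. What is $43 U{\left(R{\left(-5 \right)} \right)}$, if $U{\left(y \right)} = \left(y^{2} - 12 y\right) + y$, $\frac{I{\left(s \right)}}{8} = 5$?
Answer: $41366$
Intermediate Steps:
$I{\left(s \right)} = 40$ ($I{\left(s \right)} = 8 \cdot 5 = 40$)
$R{\left(b \right)} = 37$ ($R{\left(b \right)} = 40 - 3 = 37$)
$U{\left(y \right)} = y^{2} - 11 y$
$43 U{\left(R{\left(-5 \right)} \right)} = 43 \cdot 37 \left(-11 + 37\right) = 43 \cdot 37 \cdot 26 = 43 \cdot 962 = 41366$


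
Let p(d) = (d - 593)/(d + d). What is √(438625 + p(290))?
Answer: √36888318565/290 ≈ 662.29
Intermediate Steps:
p(d) = (-593 + d)/(2*d) (p(d) = (-593 + d)/((2*d)) = (-593 + d)*(1/(2*d)) = (-593 + d)/(2*d))
√(438625 + p(290)) = √(438625 + (½)*(-593 + 290)/290) = √(438625 + (½)*(1/290)*(-303)) = √(438625 - 303/580) = √(254402197/580) = √36888318565/290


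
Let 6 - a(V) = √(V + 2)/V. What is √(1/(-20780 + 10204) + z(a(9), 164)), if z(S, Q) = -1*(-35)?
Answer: √244675099/2644 ≈ 5.9161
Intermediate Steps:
a(V) = 6 - √(2 + V)/V (a(V) = 6 - √(V + 2)/V = 6 - √(2 + V)/V)
z(S, Q) = 35
√(1/(-20780 + 10204) + z(a(9), 164)) = √(1/(-20780 + 10204) + 35) = √(1/(-10576) + 35) = √(-1/10576 + 35) = √(370159/10576) = √244675099/2644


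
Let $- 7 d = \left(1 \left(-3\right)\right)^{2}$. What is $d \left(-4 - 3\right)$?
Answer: $9$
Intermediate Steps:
$d = - \frac{9}{7}$ ($d = - \frac{\left(1 \left(-3\right)\right)^{2}}{7} = - \frac{\left(-3\right)^{2}}{7} = \left(- \frac{1}{7}\right) 9 = - \frac{9}{7} \approx -1.2857$)
$d \left(-4 - 3\right) = - \frac{9 \left(-4 - 3\right)}{7} = \left(- \frac{9}{7}\right) \left(-7\right) = 9$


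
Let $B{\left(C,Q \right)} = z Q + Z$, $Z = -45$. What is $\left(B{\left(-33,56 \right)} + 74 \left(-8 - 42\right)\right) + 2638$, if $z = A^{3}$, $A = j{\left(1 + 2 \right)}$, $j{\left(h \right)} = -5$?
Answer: $-8107$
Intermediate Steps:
$A = -5$
$z = -125$ ($z = \left(-5\right)^{3} = -125$)
$B{\left(C,Q \right)} = -45 - 125 Q$ ($B{\left(C,Q \right)} = - 125 Q - 45 = -45 - 125 Q$)
$\left(B{\left(-33,56 \right)} + 74 \left(-8 - 42\right)\right) + 2638 = \left(\left(-45 - 7000\right) + 74 \left(-8 - 42\right)\right) + 2638 = \left(-7045 + 74 \left(-50\right)\right) + 2638 = \left(-7045 - 3700\right) + 2638 = -10745 + 2638 = -8107$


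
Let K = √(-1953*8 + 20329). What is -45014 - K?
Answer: -45014 - √4705 ≈ -45083.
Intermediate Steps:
K = √4705 (K = √(-15624 + 20329) = √4705 ≈ 68.593)
-45014 - K = -45014 - √4705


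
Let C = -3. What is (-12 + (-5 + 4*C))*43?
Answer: -1247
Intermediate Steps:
(-12 + (-5 + 4*C))*43 = (-12 + (-5 + 4*(-3)))*43 = (-12 + (-5 - 12))*43 = (-12 - 17)*43 = -29*43 = -1247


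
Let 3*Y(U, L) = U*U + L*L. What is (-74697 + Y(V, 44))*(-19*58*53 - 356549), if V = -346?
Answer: 42507575245/3 ≈ 1.4169e+10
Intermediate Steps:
Y(U, L) = L**2/3 + U**2/3 (Y(U, L) = (U*U + L*L)/3 = (U**2 + L**2)/3 = (L**2 + U**2)/3 = L**2/3 + U**2/3)
(-74697 + Y(V, 44))*(-19*58*53 - 356549) = (-74697 + ((1/3)*44**2 + (1/3)*(-346)**2))*(-19*58*53 - 356549) = (-74697 + ((1/3)*1936 + (1/3)*119716))*(-1102*53 - 356549) = (-74697 + (1936/3 + 119716/3))*(-58406 - 356549) = (-74697 + 121652/3)*(-414955) = -102439/3*(-414955) = 42507575245/3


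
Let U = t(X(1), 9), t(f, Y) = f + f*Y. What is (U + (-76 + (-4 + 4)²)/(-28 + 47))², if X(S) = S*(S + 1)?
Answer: 256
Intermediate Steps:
X(S) = S*(1 + S)
t(f, Y) = f + Y*f
U = 20 (U = (1*(1 + 1))*(1 + 9) = (1*2)*10 = 2*10 = 20)
(U + (-76 + (-4 + 4)²)/(-28 + 47))² = (20 + (-76 + (-4 + 4)²)/(-28 + 47))² = (20 + (-76 + 0²)/19)² = (20 + (-76 + 0)*(1/19))² = (20 - 76*1/19)² = (20 - 4)² = 16² = 256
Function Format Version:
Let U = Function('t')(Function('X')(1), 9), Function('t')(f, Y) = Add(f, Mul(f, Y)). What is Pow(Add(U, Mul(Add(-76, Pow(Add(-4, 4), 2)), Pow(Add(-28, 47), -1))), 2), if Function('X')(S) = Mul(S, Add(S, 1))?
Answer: 256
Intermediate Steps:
Function('X')(S) = Mul(S, Add(1, S))
Function('t')(f, Y) = Add(f, Mul(Y, f))
U = 20 (U = Mul(Mul(1, Add(1, 1)), Add(1, 9)) = Mul(Mul(1, 2), 10) = Mul(2, 10) = 20)
Pow(Add(U, Mul(Add(-76, Pow(Add(-4, 4), 2)), Pow(Add(-28, 47), -1))), 2) = Pow(Add(20, Mul(Add(-76, Pow(Add(-4, 4), 2)), Pow(Add(-28, 47), -1))), 2) = Pow(Add(20, Mul(Add(-76, Pow(0, 2)), Pow(19, -1))), 2) = Pow(Add(20, Mul(Add(-76, 0), Rational(1, 19))), 2) = Pow(Add(20, Mul(-76, Rational(1, 19))), 2) = Pow(Add(20, -4), 2) = Pow(16, 2) = 256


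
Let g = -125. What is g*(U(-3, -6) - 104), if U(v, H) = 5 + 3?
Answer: 12000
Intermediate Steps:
U(v, H) = 8
g*(U(-3, -6) - 104) = -125*(8 - 104) = -125*(-96) = 12000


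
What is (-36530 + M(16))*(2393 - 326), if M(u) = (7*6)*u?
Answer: -74118486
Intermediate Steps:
M(u) = 42*u
(-36530 + M(16))*(2393 - 326) = (-36530 + 42*16)*(2393 - 326) = (-36530 + 672)*2067 = -35858*2067 = -74118486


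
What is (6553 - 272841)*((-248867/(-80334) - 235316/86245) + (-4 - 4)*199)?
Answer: 1468240456779875416/3464202915 ≈ 4.2383e+8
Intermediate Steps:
(6553 - 272841)*((-248867/(-80334) - 235316/86245) + (-4 - 4)*199) = -266288*((-248867*(-1/80334) - 235316*1/86245) + (-4 - 4*1)*199) = -266288*((248867/80334 - 235316/86245) + (-4 - 4)*199) = -266288*(2559658871/6928405830 - 8*199) = -266288*(2559658871/6928405830 - 1592) = -266288*(-11027462422489/6928405830) = 1468240456779875416/3464202915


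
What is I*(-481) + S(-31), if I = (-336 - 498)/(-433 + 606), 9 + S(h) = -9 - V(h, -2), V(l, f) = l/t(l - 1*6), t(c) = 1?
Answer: 403403/173 ≈ 2331.8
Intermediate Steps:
V(l, f) = l (V(l, f) = l/1 = l*1 = l)
S(h) = -18 - h (S(h) = -9 + (-9 - h) = -18 - h)
I = -834/173 ≈ -4.8208
I*(-481) + S(-31) = -834/173*(-481) + (-18 - 1*(-31)) = 401154/173 + (-18 + 31) = 401154/173 + 13 = 403403/173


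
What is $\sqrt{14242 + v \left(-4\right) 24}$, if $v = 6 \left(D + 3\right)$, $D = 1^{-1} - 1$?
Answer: $\sqrt{12514} \approx 111.87$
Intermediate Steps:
$D = 0$ ($D = 1 - 1 = 0$)
$v = 18$ ($v = 6 \left(0 + 3\right) = 6 \cdot 3 = 18$)
$\sqrt{14242 + v \left(-4\right) 24} = \sqrt{14242 + 18 \left(-4\right) 24} = \sqrt{14242 - 1728} = \sqrt{12514}$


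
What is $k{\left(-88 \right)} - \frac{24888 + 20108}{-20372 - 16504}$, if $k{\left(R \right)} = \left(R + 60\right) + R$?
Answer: $- \frac{151165}{1317} \approx -114.78$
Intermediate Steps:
$k{\left(R \right)} = 60 + 2 R$ ($k{\left(R \right)} = \left(60 + R\right) + R = 60 + 2 R$)
$k{\left(-88 \right)} - \frac{24888 + 20108}{-20372 - 16504} = \left(60 + 2 \left(-88\right)\right) - \frac{24888 + 20108}{-20372 - 16504} = \left(60 - 176\right) - \frac{44996}{-36876} = -116 - 44996 \left(- \frac{1}{36876}\right) = -116 - - \frac{1607}{1317} = -116 + \frac{1607}{1317} = - \frac{151165}{1317}$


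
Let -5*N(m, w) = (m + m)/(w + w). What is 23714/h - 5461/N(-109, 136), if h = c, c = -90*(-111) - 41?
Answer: -36942827694/1084441 ≈ -34066.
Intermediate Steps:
c = 9949 (c = 9990 - 41 = 9949)
h = 9949
N(m, w) = -m/(5*w) (N(m, w) = -(m + m)/(5*(w + w)) = -2*m/(5*(2*w)) = -2*m*1/(2*w)/5 = -m/(5*w))
23714/h - 5461/N(-109, 136) = 23714/9949 - 5461/((-⅕*(-109)/136)) = 23714*(1/9949) - 5461/((-⅕*(-109)*1/136)) = 23714/9949 - 5461/109/680 = 23714/9949 - 5461*680/109 = 23714/9949 - 3713480/109 = -36942827694/1084441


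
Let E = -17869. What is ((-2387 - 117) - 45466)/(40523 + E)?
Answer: -23985/11327 ≈ -2.1175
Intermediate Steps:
((-2387 - 117) - 45466)/(40523 + E) = ((-2387 - 117) - 45466)/(40523 - 17869) = (-2504 - 45466)/22654 = -47970*1/22654 = -23985/11327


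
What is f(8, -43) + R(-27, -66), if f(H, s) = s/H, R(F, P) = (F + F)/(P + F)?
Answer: -1189/248 ≈ -4.7944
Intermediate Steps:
R(F, P) = 2*F/(F + P) (R(F, P) = (2*F)/(F + P) = 2*F/(F + P))
f(8, -43) + R(-27, -66) = -43/8 + 2*(-27)/(-27 - 66) = -43*⅛ + 2*(-27)/(-93) = -43/8 + 2*(-27)*(-1/93) = -43/8 + 18/31 = -1189/248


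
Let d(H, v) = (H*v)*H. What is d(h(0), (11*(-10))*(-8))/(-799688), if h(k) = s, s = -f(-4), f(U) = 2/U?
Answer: -55/199922 ≈ -0.00027511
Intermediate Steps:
s = ½ (s = -2/(-4) = -2*(-1)/4 = -1*(-½) = ½ ≈ 0.50000)
h(k) = ½
d(H, v) = v*H²
d(h(0), (11*(-10))*(-8))/(-799688) = (((11*(-10))*(-8))*(½)²)/(-799688) = (-110*(-8)*(¼))*(-1/799688) = (880*(¼))*(-1/799688) = 220*(-1/799688) = -55/199922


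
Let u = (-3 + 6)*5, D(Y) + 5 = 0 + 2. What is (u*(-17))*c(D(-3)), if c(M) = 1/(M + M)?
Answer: 85/2 ≈ 42.500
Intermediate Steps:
D(Y) = -3 (D(Y) = -5 + (0 + 2) = -5 + 2 = -3)
c(M) = 1/(2*M)
u = 15 (u = 3*5 = 15)
(u*(-17))*c(D(-3)) = (15*(-17))*((1/2)/(-3)) = -255*(-1)/(2*3) = -255*(-1/6) = 85/2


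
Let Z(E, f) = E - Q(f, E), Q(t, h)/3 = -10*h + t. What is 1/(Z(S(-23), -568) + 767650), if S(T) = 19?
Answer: 1/769943 ≈ 1.2988e-6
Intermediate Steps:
Q(t, h) = -30*h + 3*t (Q(t, h) = 3*(-10*h + t) = 3*(t - 10*h) = -30*h + 3*t)
Z(E, f) = -3*f + 31*E (Z(E, f) = E - (-30*E + 3*f) = E + (-3*f + 30*E) = -3*f + 31*E)
1/(Z(S(-23), -568) + 767650) = 1/((-3*(-568) + 31*19) + 767650) = 1/((1704 + 589) + 767650) = 1/(2293 + 767650) = 1/769943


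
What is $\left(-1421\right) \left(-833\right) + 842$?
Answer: $1184535$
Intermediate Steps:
$\left(-1421\right) \left(-833\right) + 842 = 1183693 + 842 = 1184535$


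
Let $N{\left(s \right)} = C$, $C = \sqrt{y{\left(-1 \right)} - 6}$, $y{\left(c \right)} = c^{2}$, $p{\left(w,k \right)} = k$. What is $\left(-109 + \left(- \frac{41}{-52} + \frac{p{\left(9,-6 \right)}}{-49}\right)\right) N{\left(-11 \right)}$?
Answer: $- \frac{275411 i \sqrt{5}}{2548} \approx - 241.69 i$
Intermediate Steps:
$C = i \sqrt{5}$ ($C = \sqrt{\left(-1\right)^{2} - 6} = \sqrt{1 - 6} = \sqrt{-5} = i \sqrt{5} \approx 2.2361 i$)
$N{\left(s \right)} = i \sqrt{5}$
$\left(-109 + \left(- \frac{41}{-52} + \frac{p{\left(9,-6 \right)}}{-49}\right)\right) N{\left(-11 \right)} = \left(-109 - \left(- \frac{41}{52} - \frac{6}{49}\right)\right) i \sqrt{5} = \left(-109 - - \frac{2321}{2548}\right) i \sqrt{5} = \left(-109 + \left(\frac{41}{52} + \frac{6}{49}\right)\right) i \sqrt{5} = \left(-109 + \frac{2321}{2548}\right) i \sqrt{5} = - \frac{275411 i \sqrt{5}}{2548}$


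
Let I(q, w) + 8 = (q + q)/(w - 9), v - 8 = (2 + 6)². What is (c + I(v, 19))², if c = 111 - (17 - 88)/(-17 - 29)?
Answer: 710062609/52900 ≈ 13423.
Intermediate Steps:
v = 72 (v = 8 + (2 + 6)² = 8 + 8² = 8 + 64 = 72)
I(q, w) = -8 + 2*q/(-9 + w) (I(q, w) = -8 + (q + q)/(w - 9) = -8 + (2*q)/(-9 + w) = -8 + 2*q/(-9 + w))
c = 5035/46 (c = 111 - (-71)/(-46) = 111 - (-71)*(-1)/46 = 111 - 1*71/46 = 111 - 71/46 = 5035/46 ≈ 109.46)
(c + I(v, 19))² = (5035/46 + 2*(36 + 72 - 4*19)/(-9 + 19))² = (5035/46 + 2*(36 + 72 - 76)/10)² = (5035/46 + 2*(⅒)*32)² = (5035/46 + 32/5)² = (26647/230)² = 710062609/52900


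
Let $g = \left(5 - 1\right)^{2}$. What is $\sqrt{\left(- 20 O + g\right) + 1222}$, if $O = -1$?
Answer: $\sqrt{1258} \approx 35.468$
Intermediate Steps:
$g = 16$ ($g = 4^{2} = 16$)
$\sqrt{\left(- 20 O + g\right) + 1222} = \sqrt{\left(\left(-20\right) \left(-1\right) + 16\right) + 1222} = \sqrt{\left(20 + 16\right) + 1222} = \sqrt{36 + 1222} = \sqrt{1258}$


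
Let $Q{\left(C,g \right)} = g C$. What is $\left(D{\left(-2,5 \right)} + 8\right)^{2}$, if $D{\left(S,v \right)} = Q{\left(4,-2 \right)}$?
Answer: $0$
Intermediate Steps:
$Q{\left(C,g \right)} = C g$
$D{\left(S,v \right)} = -8$ ($D{\left(S,v \right)} = 4 \left(-2\right) = -8$)
$\left(D{\left(-2,5 \right)} + 8\right)^{2} = \left(-8 + 8\right)^{2} = 0^{2} = 0$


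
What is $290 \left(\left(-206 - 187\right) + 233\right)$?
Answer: $-46400$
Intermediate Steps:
$290 \left(\left(-206 - 187\right) + 233\right) = 290 \left(-393 + 233\right) = 290 \left(-160\right) = -46400$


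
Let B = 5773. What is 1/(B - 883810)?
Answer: -1/878037 ≈ -1.1389e-6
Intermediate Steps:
1/(B - 883810) = 1/(5773 - 883810) = 1/(-878037) = -1/878037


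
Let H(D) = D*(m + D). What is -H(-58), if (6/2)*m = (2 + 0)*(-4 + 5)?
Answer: -9976/3 ≈ -3325.3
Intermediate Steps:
m = ⅔ (m = ((2 + 0)*(-4 + 5))/3 = (2*1)/3 = (⅓)*2 = ⅔ ≈ 0.66667)
H(D) = D*(⅔ + D)
-H(-58) = -(-58)*(2 + 3*(-58))/3 = -(-58)*(2 - 174)/3 = -(-58)*(-172)/3 = -1*9976/3 = -9976/3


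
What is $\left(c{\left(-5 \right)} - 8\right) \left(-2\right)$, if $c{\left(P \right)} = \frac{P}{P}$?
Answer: $14$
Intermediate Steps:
$c{\left(P \right)} = 1$
$\left(c{\left(-5 \right)} - 8\right) \left(-2\right) = \left(1 - 8\right) \left(-2\right) = \left(-7\right) \left(-2\right) = 14$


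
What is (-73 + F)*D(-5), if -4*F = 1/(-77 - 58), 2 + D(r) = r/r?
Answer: 39419/540 ≈ 72.998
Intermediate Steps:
D(r) = -1 (D(r) = -2 + r/r = -2 + 1 = -1)
F = 1/540 (F = -1/(4*(-77 - 58)) = -¼/(-135) = -¼*(-1/135) = 1/540 ≈ 0.0018519)
(-73 + F)*D(-5) = (-73 + 1/540)*(-1) = -39419/540*(-1) = 39419/540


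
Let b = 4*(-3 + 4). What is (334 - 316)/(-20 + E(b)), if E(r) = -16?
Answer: -1/2 ≈ -0.50000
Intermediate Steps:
b = 4 (b = 4*1 = 4)
(334 - 316)/(-20 + E(b)) = (334 - 316)/(-20 - 16) = 18/(-36) = 18*(-1/36) = -1/2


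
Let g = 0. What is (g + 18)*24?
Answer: 432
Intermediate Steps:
(g + 18)*24 = (0 + 18)*24 = 18*24 = 432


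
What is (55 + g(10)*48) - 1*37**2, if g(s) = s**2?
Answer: 3486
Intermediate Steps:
(55 + g(10)*48) - 1*37**2 = (55 + 10**2*48) - 1*37**2 = (55 + 100*48) - 1*1369 = (55 + 4800) - 1369 = 4855 - 1369 = 3486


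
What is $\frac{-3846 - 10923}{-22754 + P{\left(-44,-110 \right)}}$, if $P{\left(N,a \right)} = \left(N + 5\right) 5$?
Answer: $\frac{14769}{22949} \approx 0.64356$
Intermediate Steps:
$P{\left(N,a \right)} = 25 + 5 N$ ($P{\left(N,a \right)} = \left(5 + N\right) 5 = 25 + 5 N$)
$\frac{-3846 - 10923}{-22754 + P{\left(-44,-110 \right)}} = \frac{-3846 - 10923}{-22754 + \left(25 + 5 \left(-44\right)\right)} = - \frac{14769}{-22754 + \left(25 - 220\right)} = - \frac{14769}{-22754 - 195} = - \frac{14769}{-22949} = \left(-14769\right) \left(- \frac{1}{22949}\right) = \frac{14769}{22949}$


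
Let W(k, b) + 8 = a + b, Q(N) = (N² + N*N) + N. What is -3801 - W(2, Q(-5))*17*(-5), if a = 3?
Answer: -401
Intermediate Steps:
Q(N) = N + 2*N² (Q(N) = (N² + N²) + N = 2*N² + N = N + 2*N²)
W(k, b) = -5 + b (W(k, b) = -8 + (3 + b) = -5 + b)
-3801 - W(2, Q(-5))*17*(-5) = -3801 - (-5 - 5*(1 + 2*(-5)))*17*(-5) = -3801 - (-5 - 5*(1 - 10))*17*(-5) = -3801 - (-5 - 5*(-9))*17*(-5) = -3801 - (-5 + 45)*17*(-5) = -3801 - 40*17*(-5) = -3801 - 680*(-5) = -3801 - 1*(-3400) = -3801 + 3400 = -401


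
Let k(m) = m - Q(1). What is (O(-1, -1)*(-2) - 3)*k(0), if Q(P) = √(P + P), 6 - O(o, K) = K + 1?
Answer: 15*√2 ≈ 21.213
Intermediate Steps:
O(o, K) = 5 - K (O(o, K) = 6 - (K + 1) = 6 - (1 + K) = 6 + (-1 - K) = 5 - K)
Q(P) = √2*√P (Q(P) = √(2*P) = √2*√P)
k(m) = m - √2 (k(m) = m - √2*√1 = m - √2)
(O(-1, -1)*(-2) - 3)*k(0) = ((5 - 1*(-1))*(-2) - 3)*(0 - √2) = ((5 + 1)*(-2) - 3)*(-√2) = (6*(-2) - 3)*(-√2) = (-12 - 3)*(-√2) = -(-15)*√2 = 15*√2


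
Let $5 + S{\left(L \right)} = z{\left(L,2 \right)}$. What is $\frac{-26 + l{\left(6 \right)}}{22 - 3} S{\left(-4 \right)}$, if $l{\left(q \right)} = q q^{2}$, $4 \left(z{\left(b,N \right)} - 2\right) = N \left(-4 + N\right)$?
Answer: $-40$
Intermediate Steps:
$z{\left(b,N \right)} = 2 + \frac{N \left(-4 + N\right)}{4}$
$S{\left(L \right)} = -4$ ($S{\left(L \right)} = -5 + \left(2 - 2 + \frac{2^{2}}{4}\right) = -5 + \left(2 - 2 + \frac{1}{4} \cdot 4\right) = -5 + \left(2 - 2 + 1\right) = -5 + 1 = -4$)
$l{\left(q \right)} = q^{3}$
$\frac{-26 + l{\left(6 \right)}}{22 - 3} S{\left(-4 \right)} = \frac{-26 + 6^{3}}{22 - 3} \left(-4\right) = \frac{-26 + 216}{19} \left(-4\right) = 190 \cdot \frac{1}{19} \left(-4\right) = 10 \left(-4\right) = -40$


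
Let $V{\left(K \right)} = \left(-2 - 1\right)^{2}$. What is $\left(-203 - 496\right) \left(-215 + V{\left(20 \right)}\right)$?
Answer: $143994$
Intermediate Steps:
$V{\left(K \right)} = 9$ ($V{\left(K \right)} = \left(-3\right)^{2} = 9$)
$\left(-203 - 496\right) \left(-215 + V{\left(20 \right)}\right) = \left(-203 - 496\right) \left(-215 + 9\right) = \left(-699\right) \left(-206\right) = 143994$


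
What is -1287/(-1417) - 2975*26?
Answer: -8431051/109 ≈ -77349.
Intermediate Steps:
-1287/(-1417) - 2975*26 = -1287*(-1/1417) - 425*182 = 99/109 - 77350 = -8431051/109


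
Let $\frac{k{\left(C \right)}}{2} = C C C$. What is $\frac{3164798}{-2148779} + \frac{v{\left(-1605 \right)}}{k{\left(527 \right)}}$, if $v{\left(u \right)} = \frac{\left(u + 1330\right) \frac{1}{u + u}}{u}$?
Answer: $- \frac{190918448863870098145}{129626457559442067348} \approx -1.4728$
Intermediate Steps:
$v{\left(u \right)} = \frac{1330 + u}{2 u^{2}}$ ($v{\left(u \right)} = \frac{\left(1330 + u\right) \frac{1}{2 u}}{u} = \frac{\frac{1}{2} \frac{1}{u} \left(1330 + u\right)}{u} = \frac{1330 + u}{2 u^{2}}$)
$k{\left(C \right)} = 2 C^{3}$ ($k{\left(C \right)} = 2 C C C = 2 C^{2} C = 2 C^{3}$)
$\frac{3164798}{-2148779} + \frac{v{\left(-1605 \right)}}{k{\left(527 \right)}} = \frac{3164798}{-2148779} + \frac{\frac{1}{2} \cdot \frac{1}{2576025} \left(1330 - 1605\right)}{2 \cdot 527^{3}} = 3164798 \left(- \frac{1}{2148779}\right) + \frac{\frac{1}{2} \cdot \frac{1}{2576025} \left(-275\right)}{2 \cdot 146363183} = - \frac{3164798}{2148779} - \frac{11}{206082 \cdot 292726366} = - \frac{3164798}{2148779} - \frac{11}{60325634958012} = - \frac{190918448863870098145}{129626457559442067348}$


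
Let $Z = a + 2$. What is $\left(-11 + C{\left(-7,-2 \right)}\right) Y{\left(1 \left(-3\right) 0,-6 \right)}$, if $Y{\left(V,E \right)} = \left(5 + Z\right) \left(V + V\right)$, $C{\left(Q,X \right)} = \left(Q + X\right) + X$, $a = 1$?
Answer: $0$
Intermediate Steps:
$Z = 3$ ($Z = 1 + 2 = 3$)
$C{\left(Q,X \right)} = Q + 2 X$
$Y{\left(V,E \right)} = 16 V$ ($Y{\left(V,E \right)} = \left(5 + 3\right) \left(V + V\right) = 8 \cdot 2 V = 16 V$)
$\left(-11 + C{\left(-7,-2 \right)}\right) Y{\left(1 \left(-3\right) 0,-6 \right)} = \left(-11 + \left(-7 + 2 \left(-2\right)\right)\right) 16 \cdot 1 \left(-3\right) 0 = \left(-11 - 11\right) 16 \left(\left(-3\right) 0\right) = \left(-11 - 11\right) 16 \cdot 0 = \left(-22\right) 0 = 0$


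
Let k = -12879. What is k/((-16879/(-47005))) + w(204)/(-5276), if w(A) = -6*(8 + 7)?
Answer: -1596984808455/44526802 ≈ -35866.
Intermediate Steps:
w(A) = -90 (w(A) = -6*15 = -90)
k/((-16879/(-47005))) + w(204)/(-5276) = -12879/((-16879/(-47005))) - 90/(-5276) = -12879/((-16879*(-1/47005))) - 90*(-1/5276) = -12879/16879/47005 + 45/2638 = -12879*47005/16879 + 45/2638 = -605377395/16879 + 45/2638 = -1596984808455/44526802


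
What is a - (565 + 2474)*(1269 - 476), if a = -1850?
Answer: -2411777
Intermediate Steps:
a - (565 + 2474)*(1269 - 476) = -1850 - (565 + 2474)*(1269 - 476) = -1850 - 3039*793 = -1850 - 1*2409927 = -1850 - 2409927 = -2411777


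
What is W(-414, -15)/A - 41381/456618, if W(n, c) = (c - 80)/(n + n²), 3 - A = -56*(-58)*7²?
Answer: -93836980726204/1035442742221377 ≈ -0.090625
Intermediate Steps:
A = -159149 (A = 3 - (-56*(-58))*7² = 3 - 3248*49 = 3 - 1*159152 = 3 - 159152 = -159149)
W(n, c) = (-80 + c)/(n + n²)
W(-414, -15)/A - 41381/456618 = ((-80 - 15)/((-414)*(1 - 414)))/(-159149) - 41381/456618 = -1/414*(-95)/(-413)*(-1/159149) - 41381*1/456618 = -1/414*(-1/413)*(-95)*(-1/159149) - 41381/456618 = -95/170982*(-1/159149) - 41381/456618 = 95/27211614318 - 41381/456618 = -93836980726204/1035442742221377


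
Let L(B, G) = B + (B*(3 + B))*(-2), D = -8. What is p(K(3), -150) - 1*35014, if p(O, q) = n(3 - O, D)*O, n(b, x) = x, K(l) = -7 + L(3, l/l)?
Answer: -34694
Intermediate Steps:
L(B, G) = B - 2*B*(3 + B)
K(l) = -40 (K(l) = -7 - 1*3*(5 + 2*3) = -7 - 1*3*(5 + 6) = -7 - 1*3*11 = -7 - 33 = -40)
p(O, q) = -8*O
p(K(3), -150) - 1*35014 = -8*(-40) - 1*35014 = 320 - 35014 = -34694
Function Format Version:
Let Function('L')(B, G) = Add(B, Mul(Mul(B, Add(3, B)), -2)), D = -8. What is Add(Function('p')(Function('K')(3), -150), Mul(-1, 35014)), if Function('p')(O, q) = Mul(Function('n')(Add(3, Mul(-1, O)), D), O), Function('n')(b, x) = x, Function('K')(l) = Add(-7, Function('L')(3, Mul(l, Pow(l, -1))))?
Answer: -34694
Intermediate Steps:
Function('L')(B, G) = Add(B, Mul(-2, B, Add(3, B)))
Function('K')(l) = -40 (Function('K')(l) = Add(-7, Mul(-1, 3, Add(5, Mul(2, 3)))) = Add(-7, Mul(-1, 3, Add(5, 6))) = Add(-7, Mul(-1, 3, 11)) = Add(-7, -33) = -40)
Function('p')(O, q) = Mul(-8, O)
Add(Function('p')(Function('K')(3), -150), Mul(-1, 35014)) = Add(Mul(-8, -40), Mul(-1, 35014)) = Add(320, -35014) = -34694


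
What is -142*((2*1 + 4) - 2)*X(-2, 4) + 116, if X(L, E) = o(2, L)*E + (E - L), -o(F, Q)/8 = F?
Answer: 33060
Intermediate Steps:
o(F, Q) = -8*F
X(L, E) = -L - 15*E (X(L, E) = (-8*2)*E + (E - L) = -16*E + (E - L) = -L - 15*E)
-142*((2*1 + 4) - 2)*X(-2, 4) + 116 = -142*((2*1 + 4) - 2)*(-1*(-2) - 15*4) + 116 = -142*((2 + 4) - 2)*(2 - 60) + 116 = -142*(6 - 2)*(-58) + 116 = -568*(-58) + 116 = -142*(-232) + 116 = 32944 + 116 = 33060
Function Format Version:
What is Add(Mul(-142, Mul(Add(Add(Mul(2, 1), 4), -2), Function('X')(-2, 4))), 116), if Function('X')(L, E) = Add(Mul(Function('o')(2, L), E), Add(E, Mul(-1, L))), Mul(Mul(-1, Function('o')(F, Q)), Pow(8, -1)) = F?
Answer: 33060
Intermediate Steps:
Function('o')(F, Q) = Mul(-8, F)
Function('X')(L, E) = Add(Mul(-1, L), Mul(-15, E)) (Function('X')(L, E) = Add(Mul(Mul(-8, 2), E), Add(E, Mul(-1, L))) = Add(Mul(-16, E), Add(E, Mul(-1, L))) = Add(Mul(-1, L), Mul(-15, E)))
Add(Mul(-142, Mul(Add(Add(Mul(2, 1), 4), -2), Function('X')(-2, 4))), 116) = Add(Mul(-142, Mul(Add(Add(Mul(2, 1), 4), -2), Add(Mul(-1, -2), Mul(-15, 4)))), 116) = Add(Mul(-142, Mul(Add(Add(2, 4), -2), Add(2, -60))), 116) = Add(Mul(-142, Mul(Add(6, -2), -58)), 116) = Add(Mul(-142, Mul(4, -58)), 116) = Add(Mul(-142, -232), 116) = Add(32944, 116) = 33060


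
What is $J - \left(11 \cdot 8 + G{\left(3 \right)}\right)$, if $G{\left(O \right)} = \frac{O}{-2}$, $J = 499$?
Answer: $\frac{825}{2} \approx 412.5$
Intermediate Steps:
$G{\left(O \right)} = - \frac{O}{2}$ ($G{\left(O \right)} = O \left(- \frac{1}{2}\right) = - \frac{O}{2}$)
$J - \left(11 \cdot 8 + G{\left(3 \right)}\right) = 499 - \left(11 \cdot 8 - \frac{3}{2}\right) = 499 - \left(88 - \frac{3}{2}\right) = 499 - \frac{173}{2} = \frac{825}{2}$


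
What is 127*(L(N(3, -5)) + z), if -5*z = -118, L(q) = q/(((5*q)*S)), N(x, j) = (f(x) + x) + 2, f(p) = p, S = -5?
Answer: 74803/25 ≈ 2992.1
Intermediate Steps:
N(x, j) = 2 + 2*x (N(x, j) = (x + x) + 2 = 2*x + 2 = 2 + 2*x)
L(q) = -1/25 (L(q) = q/(((5*q)*(-5))) = q/((-25*q)) = q*(-1/(25*q)) = -1/25)
z = 118/5 (z = -1/5*(-118) = 118/5 ≈ 23.600)
127*(L(N(3, -5)) + z) = 127*(-1/25 + 118/5) = 127*(589/25) = 74803/25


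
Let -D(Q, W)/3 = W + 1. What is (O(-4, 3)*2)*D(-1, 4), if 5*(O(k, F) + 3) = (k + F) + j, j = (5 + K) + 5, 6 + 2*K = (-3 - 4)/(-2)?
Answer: 87/2 ≈ 43.500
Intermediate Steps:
K = -5/4 (K = -3 + ((-3 - 4)/(-2))/2 = -3 + (-7*(-½))/2 = -3 + (½)*(7/2) = -3 + 7/4 = -5/4 ≈ -1.2500)
j = 35/4 (j = (5 - 5/4) + 5 = 15/4 + 5 = 35/4 ≈ 8.7500)
O(k, F) = -5/4 + F/5 + k/5 (O(k, F) = -3 + ((k + F) + 35/4)/5 = -3 + ((F + k) + 35/4)/5 = -3 + (35/4 + F + k)/5 = -3 + (7/4 + F/5 + k/5) = -5/4 + F/5 + k/5)
D(Q, W) = -3 - 3*W (D(Q, W) = -3*(W + 1) = -3*(1 + W) = -3 - 3*W)
(O(-4, 3)*2)*D(-1, 4) = ((-5/4 + (⅕)*3 + (⅕)*(-4))*2)*(-3 - 3*4) = ((-5/4 + ⅗ - ⅘)*2)*(-3 - 12) = -29/20*2*(-15) = -29/10*(-15) = 87/2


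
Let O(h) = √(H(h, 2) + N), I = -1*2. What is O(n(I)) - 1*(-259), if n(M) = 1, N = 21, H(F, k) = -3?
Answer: 259 + 3*√2 ≈ 263.24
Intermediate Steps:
I = -2
O(h) = 3*√2 (O(h) = √(-3 + 21) = √18 = 3*√2)
O(n(I)) - 1*(-259) = 3*√2 - 1*(-259) = 3*√2 + 259 = 259 + 3*√2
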